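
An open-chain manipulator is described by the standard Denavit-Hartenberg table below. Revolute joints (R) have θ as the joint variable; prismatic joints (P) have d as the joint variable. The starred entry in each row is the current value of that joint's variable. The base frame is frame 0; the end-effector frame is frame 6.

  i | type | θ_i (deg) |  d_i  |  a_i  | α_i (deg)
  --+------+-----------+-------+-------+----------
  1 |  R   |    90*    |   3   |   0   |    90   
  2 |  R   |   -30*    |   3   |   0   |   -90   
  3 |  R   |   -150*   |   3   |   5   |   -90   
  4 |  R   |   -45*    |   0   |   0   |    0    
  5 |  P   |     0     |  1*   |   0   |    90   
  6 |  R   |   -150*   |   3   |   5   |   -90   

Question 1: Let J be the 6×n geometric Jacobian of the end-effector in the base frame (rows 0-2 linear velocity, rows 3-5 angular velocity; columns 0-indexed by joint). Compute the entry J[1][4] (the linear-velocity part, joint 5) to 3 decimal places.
0.433

prismatic axis z_4 = (0.8660,0.4330,-0.2500)
J_v[:, 4] = z_4; J_ω[:, 4] = (0,0,0)
entry J[1][4] = 0.4330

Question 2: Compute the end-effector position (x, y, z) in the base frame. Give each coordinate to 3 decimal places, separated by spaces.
after link 1: o_1 = (0.0000, 0.0000, 3.0000)
after link 2: o_2 = (3.0000, -0.0000, 3.0000)
after link 3: o_3 = (5.5000, -2.2500, 7.7631)
after link 4: o_4 = (5.5000, -2.2500, 7.7631)
after link 5: o_5 = (6.3660, -1.8170, 7.5131)
after link 6: o_6 = (1.6094, 0.5176, 5.0792)

1.609 0.518 5.079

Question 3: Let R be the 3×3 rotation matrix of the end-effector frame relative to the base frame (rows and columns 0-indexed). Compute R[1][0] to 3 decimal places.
-0.063

End-effector x-axis (col 0 of R) = (-0.7392,-0.0634,-0.6705)
R[1][0] = -0.0634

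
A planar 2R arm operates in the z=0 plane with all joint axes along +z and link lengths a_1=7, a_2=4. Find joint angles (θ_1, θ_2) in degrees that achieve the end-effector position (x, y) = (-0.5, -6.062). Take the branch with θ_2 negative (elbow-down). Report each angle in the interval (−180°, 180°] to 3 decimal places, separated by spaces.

-60.000 -120.003

cos θ_2 = (36.9978−7²−4²)/(2·7·4) = -0.5000; θ_2 = -120.0025° (elbow-down)
β = atan2(-6.0620,-0.5000) = -94.7151°; ψ = atan2(-3.4640,4.9998) = -34.7151°
θ_1 = β − ψ = -60.0000°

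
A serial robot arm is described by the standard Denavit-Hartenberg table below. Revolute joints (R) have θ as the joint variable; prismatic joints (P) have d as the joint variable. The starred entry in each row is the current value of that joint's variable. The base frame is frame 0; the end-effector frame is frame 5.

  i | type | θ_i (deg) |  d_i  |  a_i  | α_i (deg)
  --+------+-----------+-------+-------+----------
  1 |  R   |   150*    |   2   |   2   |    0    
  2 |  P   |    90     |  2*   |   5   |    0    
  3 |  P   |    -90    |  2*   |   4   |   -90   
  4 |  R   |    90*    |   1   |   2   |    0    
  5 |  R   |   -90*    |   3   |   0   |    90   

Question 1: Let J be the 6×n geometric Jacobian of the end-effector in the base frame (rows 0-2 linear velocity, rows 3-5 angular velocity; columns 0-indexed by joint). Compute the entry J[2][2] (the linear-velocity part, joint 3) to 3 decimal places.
1.000

prismatic axis z_2 = (0.0000,0.0000,1.0000)
J_v[:, 2] = z_2; J_ω[:, 2] = (0,0,0)
entry J[2][2] = 1.0000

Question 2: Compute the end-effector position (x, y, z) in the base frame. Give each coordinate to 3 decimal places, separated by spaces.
after link 1: o_1 = (-1.7321, 1.0000, 2.0000)
after link 2: o_2 = (-4.2321, -3.3301, 4.0000)
after link 3: o_3 = (-7.6962, -1.3301, 6.0000)
after link 4: o_4 = (-8.1962, -2.1962, 4.0000)
after link 5: o_5 = (-9.6962, -4.7942, 4.0000)

-9.696 -4.794 4.000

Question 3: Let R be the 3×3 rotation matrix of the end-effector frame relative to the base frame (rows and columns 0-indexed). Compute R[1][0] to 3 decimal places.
End-effector x-axis (col 0 of R) = (-0.8660,0.5000,0.0000)
R[1][0] = 0.5000

0.500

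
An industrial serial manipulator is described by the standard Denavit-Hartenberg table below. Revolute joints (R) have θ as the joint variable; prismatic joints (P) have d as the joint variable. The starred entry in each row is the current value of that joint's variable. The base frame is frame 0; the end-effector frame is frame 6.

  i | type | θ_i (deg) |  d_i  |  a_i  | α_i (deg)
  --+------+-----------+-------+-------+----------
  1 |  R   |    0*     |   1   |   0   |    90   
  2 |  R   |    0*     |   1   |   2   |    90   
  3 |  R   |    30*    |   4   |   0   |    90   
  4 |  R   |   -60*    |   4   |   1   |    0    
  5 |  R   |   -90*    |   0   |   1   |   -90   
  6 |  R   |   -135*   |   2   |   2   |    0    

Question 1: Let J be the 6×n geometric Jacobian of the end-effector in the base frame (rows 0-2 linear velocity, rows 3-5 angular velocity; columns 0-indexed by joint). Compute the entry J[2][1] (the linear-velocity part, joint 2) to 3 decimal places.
6.317

axis z_1 = (0.0000,-1.0000,0.0000); lever o_n−o_1 = (6.3168,2.7595,-1.6090)
cross product → J_v[:, 1] = (1.6090,0.0000,6.3168)
J_ω[:, 1] = z_1
entry J[2][1] = 6.3168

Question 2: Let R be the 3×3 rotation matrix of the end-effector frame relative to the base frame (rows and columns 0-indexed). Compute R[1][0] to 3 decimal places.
0.306

End-effector x-axis (col 0 of R) = (0.8839,0.3062,-0.3536)
R[1][0] = 0.3062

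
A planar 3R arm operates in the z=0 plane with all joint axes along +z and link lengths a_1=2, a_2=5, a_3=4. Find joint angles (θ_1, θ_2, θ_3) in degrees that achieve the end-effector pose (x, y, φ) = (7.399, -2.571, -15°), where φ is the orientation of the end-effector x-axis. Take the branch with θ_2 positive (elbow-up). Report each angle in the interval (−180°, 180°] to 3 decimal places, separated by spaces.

-136.961 135.004 -13.043

wrist centre = target − a_3·(cos φ, sin φ) = (3.5353, -1.5357)
cos θ_2 = (14.8568−2²−5²)/(2·2·5) = -0.7072; θ_2 = 135.0044° (elbow-up)
β = atan2(-1.5357,3.5353) = -23.4800°; ψ = atan2(3.5353,-1.5358) = 113.4814°
θ_1 = β − ψ = -136.9614°
θ_3 = φ − θ_1 − θ_2 = -13.0431° (wrapped to (-180°,180°])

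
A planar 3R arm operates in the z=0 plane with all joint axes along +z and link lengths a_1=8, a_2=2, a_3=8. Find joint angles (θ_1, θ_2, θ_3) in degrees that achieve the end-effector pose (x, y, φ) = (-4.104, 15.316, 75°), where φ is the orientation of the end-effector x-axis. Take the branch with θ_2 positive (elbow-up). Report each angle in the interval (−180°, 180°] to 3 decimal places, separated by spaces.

wrist centre = target − a_3·(cos φ, sin φ) = (-6.1746, 7.5886)
cos θ_2 = (95.7118−8²−2²)/(2·8·2) = 0.8660; θ_2 = 30.0035° (elbow-up)
β = atan2(7.5886,-6.1746) = 129.1339°; ψ = atan2(1.0001,9.7320) = 5.8674°
θ_1 = β − ψ = 123.2666°
θ_3 = φ − θ_1 − θ_2 = -78.2700° (wrapped to (-180°,180°])

123.267 30.003 -78.270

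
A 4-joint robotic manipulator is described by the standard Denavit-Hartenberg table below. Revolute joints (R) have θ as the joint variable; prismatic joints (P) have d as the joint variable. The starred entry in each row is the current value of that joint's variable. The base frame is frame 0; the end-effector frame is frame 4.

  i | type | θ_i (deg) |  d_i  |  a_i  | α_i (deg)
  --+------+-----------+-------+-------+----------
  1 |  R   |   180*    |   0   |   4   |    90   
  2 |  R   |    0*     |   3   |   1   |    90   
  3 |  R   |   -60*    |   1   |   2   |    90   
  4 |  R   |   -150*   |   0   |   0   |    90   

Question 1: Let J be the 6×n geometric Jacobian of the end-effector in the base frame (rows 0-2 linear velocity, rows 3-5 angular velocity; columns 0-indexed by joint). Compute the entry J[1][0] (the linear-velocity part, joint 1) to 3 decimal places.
-6.000

axis z_0 = ẑ; lever o_n−o_0 = (-6.0000,1.2679,-1.0000)
cross product → J_v[:, 0] = (-1.2679,-6.0000,0.0000)
J_ω[:, 0] = z_0
entry J[1][0] = -6.0000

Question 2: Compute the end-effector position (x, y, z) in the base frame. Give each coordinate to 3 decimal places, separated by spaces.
-6.000 1.268 -1.000

after link 1: o_1 = (-4.0000, 0.0000, 0.0000)
after link 2: o_2 = (-5.0000, 3.0000, 0.0000)
after link 3: o_3 = (-6.0000, 1.2679, -1.0000)
after link 4: o_4 = (-6.0000, 1.2679, -1.0000)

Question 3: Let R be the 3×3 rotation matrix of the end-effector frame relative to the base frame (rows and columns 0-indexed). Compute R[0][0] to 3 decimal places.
0.433

End-effector x-axis (col 0 of R) = (0.4330,0.7500,0.5000)
R[0][0] = 0.4330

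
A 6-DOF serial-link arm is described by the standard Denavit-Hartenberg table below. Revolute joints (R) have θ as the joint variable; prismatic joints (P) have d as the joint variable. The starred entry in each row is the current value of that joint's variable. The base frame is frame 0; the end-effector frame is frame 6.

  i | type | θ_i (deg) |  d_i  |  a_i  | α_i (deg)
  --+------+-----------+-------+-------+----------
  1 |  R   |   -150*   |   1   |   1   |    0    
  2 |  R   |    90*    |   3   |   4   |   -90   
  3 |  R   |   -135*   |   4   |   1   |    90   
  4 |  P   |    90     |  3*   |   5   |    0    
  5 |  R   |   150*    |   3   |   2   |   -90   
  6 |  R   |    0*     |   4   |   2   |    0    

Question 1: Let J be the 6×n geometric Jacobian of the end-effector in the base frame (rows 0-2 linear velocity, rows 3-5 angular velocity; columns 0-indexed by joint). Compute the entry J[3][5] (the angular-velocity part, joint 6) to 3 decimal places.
-0.739

axis z_5 = (-0.7392,0.2803,0.6124); lever o_n−o_5 = (-4.1032,-0.3571,1.7424)
cross product → J_v[:, 5] = (0.7071,-1.2247,1.4142)
J_ω[:, 5] = z_5
entry J[3][5] = -0.7392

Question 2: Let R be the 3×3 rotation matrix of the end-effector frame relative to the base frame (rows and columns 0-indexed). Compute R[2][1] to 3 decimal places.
0.707

End-effector y-axis (col 1 of R) = (0.3536,-0.6124,0.7071)
R[2][1] = 0.7071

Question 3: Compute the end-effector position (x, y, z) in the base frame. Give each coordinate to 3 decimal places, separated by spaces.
1.204 2.987 1.500

after link 1: o_1 = (-0.8660, -0.5000, 1.0000)
after link 2: o_2 = (1.1340, -3.9641, 4.0000)
after link 3: o_3 = (4.2445, -1.3517, 4.7071)
after link 4: o_4 = (7.5140, 2.9854, 2.5858)
after link 5: o_5 = (5.3069, 3.3441, -0.2426)
after link 6: o_6 = (1.2036, 2.9870, 1.4997)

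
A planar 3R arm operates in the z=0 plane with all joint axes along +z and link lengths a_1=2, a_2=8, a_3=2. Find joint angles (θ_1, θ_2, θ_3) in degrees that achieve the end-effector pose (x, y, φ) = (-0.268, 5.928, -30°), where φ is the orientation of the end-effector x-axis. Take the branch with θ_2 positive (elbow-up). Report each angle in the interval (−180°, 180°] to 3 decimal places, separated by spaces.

-0.005 120.005 -150.000

wrist centre = target − a_3·(cos φ, sin φ) = (-2.0001, 6.9280)
cos θ_2 = (51.9974−2²−8²)/(2·2·8) = -0.5001; θ_2 = 120.0054° (elbow-up)
β = atan2(6.9280,-2.0001) = 106.1029°; ψ = atan2(6.9278,-2.0007) = 106.1079°
θ_1 = β − ψ = -0.0050°
θ_3 = φ − θ_1 − θ_2 = -150.0004° (wrapped to (-180°,180°])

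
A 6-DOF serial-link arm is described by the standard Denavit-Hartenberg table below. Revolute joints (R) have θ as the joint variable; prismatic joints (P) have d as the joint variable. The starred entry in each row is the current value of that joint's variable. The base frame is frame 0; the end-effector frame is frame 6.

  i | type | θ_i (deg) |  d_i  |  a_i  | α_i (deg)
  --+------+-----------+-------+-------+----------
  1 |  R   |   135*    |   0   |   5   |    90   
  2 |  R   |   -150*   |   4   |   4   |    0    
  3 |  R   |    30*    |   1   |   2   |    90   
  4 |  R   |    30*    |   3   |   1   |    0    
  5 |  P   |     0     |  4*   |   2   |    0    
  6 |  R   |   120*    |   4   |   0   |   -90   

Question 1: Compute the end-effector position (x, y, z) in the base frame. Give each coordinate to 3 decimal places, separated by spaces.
11.872 -2.680 -0.482

after link 1: o_1 = (-3.5355, 3.5355, 0.0000)
after link 2: o_2 = (1.7424, 3.9145, -2.0000)
after link 3: o_3 = (3.1566, 3.9145, -3.7321)
after link 4: o_4 = (5.6535, 2.1247, -2.9821)
after link 5: o_5 = (9.4224, -0.2300, -2.4821)
after link 6: o_6 = (11.8719, -2.6795, -0.4821)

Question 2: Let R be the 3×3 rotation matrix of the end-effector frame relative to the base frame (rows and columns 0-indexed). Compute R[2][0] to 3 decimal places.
End-effector x-axis (col 0 of R) = (0.0474,0.6597,0.7500)
R[2][0] = 0.7500

0.750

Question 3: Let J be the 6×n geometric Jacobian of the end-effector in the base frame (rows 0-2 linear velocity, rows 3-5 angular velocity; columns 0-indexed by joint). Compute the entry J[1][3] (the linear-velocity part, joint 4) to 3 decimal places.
axis z_3 = (0.6124,-0.6124,0.5000); lever o_n−o_3 = (8.7153,-6.5940,3.2500)
cross product → J_v[:, 3] = (1.3068,2.3674,1.2990)
J_ω[:, 3] = z_3
entry J[1][3] = 2.3674

2.367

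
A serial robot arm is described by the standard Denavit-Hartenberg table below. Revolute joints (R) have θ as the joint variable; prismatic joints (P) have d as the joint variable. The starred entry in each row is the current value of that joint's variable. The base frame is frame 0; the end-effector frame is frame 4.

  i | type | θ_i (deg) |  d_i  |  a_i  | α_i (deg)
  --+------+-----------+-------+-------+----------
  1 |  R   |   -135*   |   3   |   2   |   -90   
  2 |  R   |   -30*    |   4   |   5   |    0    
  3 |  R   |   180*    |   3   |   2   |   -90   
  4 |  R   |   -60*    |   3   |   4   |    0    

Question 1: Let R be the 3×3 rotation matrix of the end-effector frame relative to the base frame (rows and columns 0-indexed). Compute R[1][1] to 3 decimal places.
End-effector y-axis (col 1 of R) = (0.1768,0.8839,-0.4330)
R[1][1] = 0.8839

0.884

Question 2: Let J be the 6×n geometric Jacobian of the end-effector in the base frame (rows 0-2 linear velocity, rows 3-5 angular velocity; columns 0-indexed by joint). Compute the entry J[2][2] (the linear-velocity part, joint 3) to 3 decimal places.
axis z_2 = (0.7071,-0.7071,0.0000); lever o_n−o_2 = (8.0810,-1.0607,0.5981)
cross product → J_v[:, 2] = (-0.4229,-0.4229,4.9641)
J_ω[:, 2] = z_2
entry J[2][2] = 4.9641

4.964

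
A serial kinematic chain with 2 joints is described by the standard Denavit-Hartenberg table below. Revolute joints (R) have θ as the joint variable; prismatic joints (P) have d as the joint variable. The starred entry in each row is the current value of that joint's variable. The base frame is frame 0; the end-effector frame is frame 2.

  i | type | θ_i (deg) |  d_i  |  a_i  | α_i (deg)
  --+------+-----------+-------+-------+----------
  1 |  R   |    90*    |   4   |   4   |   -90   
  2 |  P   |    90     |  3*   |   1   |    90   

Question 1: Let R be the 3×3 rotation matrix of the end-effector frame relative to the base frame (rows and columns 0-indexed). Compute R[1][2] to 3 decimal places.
End-effector z-axis (col 2 of R) = (0.0000,1.0000,0.0000)
R[1][2] = 1.0000

1.000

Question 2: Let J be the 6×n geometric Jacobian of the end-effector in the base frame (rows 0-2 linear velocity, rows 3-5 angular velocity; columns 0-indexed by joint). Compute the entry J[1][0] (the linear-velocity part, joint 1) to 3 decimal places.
-3.000

axis z_0 = ẑ; lever o_n−o_0 = (-3.0000,4.0000,3.0000)
cross product → J_v[:, 0] = (-4.0000,-3.0000,0.0000)
J_ω[:, 0] = z_0
entry J[1][0] = -3.0000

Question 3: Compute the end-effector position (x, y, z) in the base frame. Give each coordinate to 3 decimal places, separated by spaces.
after link 1: o_1 = (0.0000, 4.0000, 4.0000)
after link 2: o_2 = (-3.0000, 4.0000, 3.0000)

-3.000 4.000 3.000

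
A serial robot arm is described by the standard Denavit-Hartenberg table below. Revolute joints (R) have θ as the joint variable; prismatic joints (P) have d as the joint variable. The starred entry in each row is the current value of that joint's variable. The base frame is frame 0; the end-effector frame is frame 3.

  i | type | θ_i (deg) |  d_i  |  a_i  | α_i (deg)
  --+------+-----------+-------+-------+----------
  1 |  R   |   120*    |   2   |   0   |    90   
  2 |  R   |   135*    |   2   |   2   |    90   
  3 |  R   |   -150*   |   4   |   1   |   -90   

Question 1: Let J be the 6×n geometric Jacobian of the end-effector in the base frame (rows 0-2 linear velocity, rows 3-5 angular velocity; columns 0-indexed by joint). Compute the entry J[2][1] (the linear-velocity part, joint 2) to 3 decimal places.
2.027

axis z_1 = (0.8660,0.5000,0.0000); lever o_n−o_1 = (0.2857,2.5051,3.6303)
cross product → J_v[:, 1] = (1.8151,-3.1439,2.0266)
J_ω[:, 1] = z_1
entry J[2][1] = 2.0266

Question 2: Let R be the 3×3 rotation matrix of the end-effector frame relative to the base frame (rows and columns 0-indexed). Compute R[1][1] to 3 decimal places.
-0.612

End-effector y-axis (col 1 of R) = (0.3536,-0.6124,-0.7071)
R[1][1] = -0.6124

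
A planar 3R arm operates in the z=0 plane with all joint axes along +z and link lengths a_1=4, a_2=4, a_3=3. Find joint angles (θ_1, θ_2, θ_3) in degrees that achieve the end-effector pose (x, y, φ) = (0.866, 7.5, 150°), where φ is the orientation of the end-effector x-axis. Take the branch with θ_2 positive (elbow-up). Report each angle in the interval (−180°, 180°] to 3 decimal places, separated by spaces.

30.000 60.000 60.000

wrist centre = target − a_3·(cos φ, sin φ) = (3.4641, 6.0000)
cos θ_2 = (47.9998−4²−4²)/(2·4·4) = 0.5000; θ_2 = 60.0004° (elbow-up)
β = atan2(6.0000,3.4641) = 60.0002°; ψ = atan2(3.4641,6.0000) = 30.0002°
θ_1 = β − ψ = 30.0000°
θ_3 = φ − θ_1 − θ_2 = 59.9996° (wrapped to (-180°,180°])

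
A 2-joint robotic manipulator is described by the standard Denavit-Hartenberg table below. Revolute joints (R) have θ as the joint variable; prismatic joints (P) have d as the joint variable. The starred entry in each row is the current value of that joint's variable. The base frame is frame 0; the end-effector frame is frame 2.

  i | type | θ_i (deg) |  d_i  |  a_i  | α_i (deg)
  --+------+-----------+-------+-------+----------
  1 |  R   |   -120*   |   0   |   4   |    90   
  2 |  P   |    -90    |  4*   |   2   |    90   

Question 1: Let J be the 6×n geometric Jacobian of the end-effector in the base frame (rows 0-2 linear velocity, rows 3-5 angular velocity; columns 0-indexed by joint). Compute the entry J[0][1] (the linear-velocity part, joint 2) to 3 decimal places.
prismatic axis z_1 = (-0.8660,0.5000,0.0000)
J_v[:, 1] = z_1; J_ω[:, 1] = (0,0,0)
entry J[0][1] = -0.8660

-0.866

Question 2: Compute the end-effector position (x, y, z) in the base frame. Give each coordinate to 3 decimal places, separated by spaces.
-5.464 -1.464 -2.000

after link 1: o_1 = (-2.0000, -3.4641, 0.0000)
after link 2: o_2 = (-5.4641, -1.4641, -2.0000)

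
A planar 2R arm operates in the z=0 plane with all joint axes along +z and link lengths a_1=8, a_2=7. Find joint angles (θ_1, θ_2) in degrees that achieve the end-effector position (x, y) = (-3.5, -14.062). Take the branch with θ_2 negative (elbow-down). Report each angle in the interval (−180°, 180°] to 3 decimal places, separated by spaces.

cos θ_2 = (209.9898−8²−7²)/(2·8·7) = 0.8660; θ_2 = -30.0051° (elbow-down)
β = atan2(-14.0620,-3.5000) = -103.9768°; ψ = atan2(-3.5005,14.0619) = -13.9790°
θ_1 = β − ψ = -89.9978°

-89.998 -30.005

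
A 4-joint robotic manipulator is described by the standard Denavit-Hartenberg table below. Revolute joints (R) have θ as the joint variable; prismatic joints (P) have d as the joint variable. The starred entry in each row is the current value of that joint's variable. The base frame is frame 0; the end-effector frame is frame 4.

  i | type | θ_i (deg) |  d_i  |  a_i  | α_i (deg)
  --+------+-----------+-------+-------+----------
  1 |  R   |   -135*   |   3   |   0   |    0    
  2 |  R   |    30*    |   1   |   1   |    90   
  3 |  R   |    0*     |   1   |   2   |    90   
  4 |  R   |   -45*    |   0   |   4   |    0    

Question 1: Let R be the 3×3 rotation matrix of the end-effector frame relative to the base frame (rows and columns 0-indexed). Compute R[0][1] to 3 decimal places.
-0.866

End-effector y-axis (col 1 of R) = (-0.8660,-0.5000,0.0000)
R[0][1] = -0.8660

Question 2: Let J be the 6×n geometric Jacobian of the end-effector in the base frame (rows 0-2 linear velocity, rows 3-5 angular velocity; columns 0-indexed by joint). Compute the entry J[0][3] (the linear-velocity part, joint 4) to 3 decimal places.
-3.464

axis z_3 = (-0.0000,0.0000,-1.0000); lever o_n−o_3 = (2.0000,-3.4641,-0.0000)
cross product → J_v[:, 3] = (-3.4641,-2.0000,0.0000)
J_ω[:, 3] = z_3
entry J[0][3] = -3.4641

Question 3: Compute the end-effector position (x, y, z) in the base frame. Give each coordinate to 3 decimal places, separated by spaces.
after link 1: o_1 = (0.0000, 0.0000, 3.0000)
after link 2: o_2 = (-0.2588, -0.9659, 4.0000)
after link 3: o_3 = (-1.7424, -2.6390, 4.0000)
after link 4: o_4 = (0.2576, -6.1031, 4.0000)

0.258 -6.103 4.000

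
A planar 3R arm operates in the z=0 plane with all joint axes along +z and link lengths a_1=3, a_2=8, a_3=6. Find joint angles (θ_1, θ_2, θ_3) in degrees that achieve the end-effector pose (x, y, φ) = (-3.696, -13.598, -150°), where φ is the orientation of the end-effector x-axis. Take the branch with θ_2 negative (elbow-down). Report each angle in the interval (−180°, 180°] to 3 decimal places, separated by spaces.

-59.997 -30.003 -60.000

wrist centre = target − a_3·(cos φ, sin φ) = (1.5002, -10.5980)
cos θ_2 = (114.5681−3²−8²)/(2·3·8) = 0.8660; θ_2 = -30.0028° (elbow-down)
β = atan2(-10.5980,1.5002) = -81.9433°; ψ = atan2(-4.0003,9.9280) = -21.9462°
θ_1 = β − ψ = -59.9971°
θ_3 = φ − θ_1 − θ_2 = -60.0001° (wrapped to (-180°,180°])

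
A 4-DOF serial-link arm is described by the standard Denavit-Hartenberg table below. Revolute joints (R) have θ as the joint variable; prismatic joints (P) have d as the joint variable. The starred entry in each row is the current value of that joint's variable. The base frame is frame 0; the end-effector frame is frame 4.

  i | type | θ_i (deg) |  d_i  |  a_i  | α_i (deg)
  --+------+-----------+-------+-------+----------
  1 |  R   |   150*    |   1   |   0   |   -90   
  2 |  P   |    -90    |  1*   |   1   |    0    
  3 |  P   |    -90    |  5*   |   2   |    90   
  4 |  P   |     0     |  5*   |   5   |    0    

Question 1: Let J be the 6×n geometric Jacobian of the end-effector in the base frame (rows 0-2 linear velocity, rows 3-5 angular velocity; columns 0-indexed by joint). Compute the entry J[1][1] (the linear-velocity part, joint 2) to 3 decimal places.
-0.866

prismatic axis z_1 = (-0.5000,-0.8660,0.0000)
J_v[:, 1] = z_1; J_ω[:, 1] = (0,0,0)
entry J[1][1] = -0.8660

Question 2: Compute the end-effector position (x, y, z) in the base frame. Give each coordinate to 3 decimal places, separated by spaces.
3.062 -8.696 -3.000

after link 1: o_1 = (0.0000, 0.0000, 1.0000)
after link 2: o_2 = (-0.5000, -0.8660, 2.0000)
after link 3: o_3 = (-1.2679, -6.1962, 2.0000)
after link 4: o_4 = (3.0622, -8.6962, -3.0000)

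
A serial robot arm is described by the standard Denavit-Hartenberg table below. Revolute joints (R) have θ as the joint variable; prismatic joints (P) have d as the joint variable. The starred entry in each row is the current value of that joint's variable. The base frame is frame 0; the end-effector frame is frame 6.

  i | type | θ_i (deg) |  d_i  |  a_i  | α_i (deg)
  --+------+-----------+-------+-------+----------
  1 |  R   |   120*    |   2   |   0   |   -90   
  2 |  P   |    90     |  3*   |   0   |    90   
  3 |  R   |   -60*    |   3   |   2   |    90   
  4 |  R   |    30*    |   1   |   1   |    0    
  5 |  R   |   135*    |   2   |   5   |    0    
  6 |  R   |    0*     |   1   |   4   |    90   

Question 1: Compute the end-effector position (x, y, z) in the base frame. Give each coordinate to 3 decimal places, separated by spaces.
-8.151 2.025 8.378

after link 1: o_1 = (0.0000, 0.0000, 2.0000)
after link 2: o_2 = (-2.5981, -1.5000, 2.0000)
after link 3: o_3 = (-2.5981, 1.9641, 1.0000)
after link 4: o_4 = (-1.7655, 3.0221, 1.4330)
after link 5: o_5 = (-5.1688, 2.5515, 5.5799)
after link 6: o_6 = (-8.1512, 2.0251, 8.3778)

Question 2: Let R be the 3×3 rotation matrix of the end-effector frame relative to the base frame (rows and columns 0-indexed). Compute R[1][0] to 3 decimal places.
End-effector x-axis (col 0 of R) = (-0.8539,-0.1941,0.4830)
R[1][0] = -0.1941

-0.194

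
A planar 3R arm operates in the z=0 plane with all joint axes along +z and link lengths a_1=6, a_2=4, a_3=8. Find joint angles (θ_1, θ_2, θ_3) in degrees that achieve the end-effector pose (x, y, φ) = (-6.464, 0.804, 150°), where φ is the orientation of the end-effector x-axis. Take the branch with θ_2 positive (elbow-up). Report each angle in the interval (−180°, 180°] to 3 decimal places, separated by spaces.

-119.997 150.002 119.995

wrist centre = target − a_3·(cos φ, sin φ) = (0.4642, -3.1960)
cos θ_2 = (10.4299−6²−4²)/(2·6·4) = -0.8660; θ_2 = 150.0021° (elbow-up)
β = atan2(-3.1960,0.4642) = -81.7359°; ψ = atan2(1.9999,2.5358) = 38.2610°
θ_1 = β − ψ = -119.9969°
θ_3 = φ − θ_1 − θ_2 = 119.9948° (wrapped to (-180°,180°])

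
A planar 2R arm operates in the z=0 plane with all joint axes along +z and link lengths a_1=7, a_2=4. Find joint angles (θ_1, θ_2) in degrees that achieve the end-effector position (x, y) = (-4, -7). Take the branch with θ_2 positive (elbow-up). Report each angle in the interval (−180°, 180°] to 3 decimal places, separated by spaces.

cos θ_2 = (65.0000−7²−4²)/(2·7·4) = 0.0000; θ_2 = 90.0000° (elbow-up)
β = atan2(-7.0000,-4.0000) = -119.7449°; ψ = atan2(4.0000,7.0000) = 29.7449°
θ_1 = β − ψ = -149.4898°

-149.490 90.000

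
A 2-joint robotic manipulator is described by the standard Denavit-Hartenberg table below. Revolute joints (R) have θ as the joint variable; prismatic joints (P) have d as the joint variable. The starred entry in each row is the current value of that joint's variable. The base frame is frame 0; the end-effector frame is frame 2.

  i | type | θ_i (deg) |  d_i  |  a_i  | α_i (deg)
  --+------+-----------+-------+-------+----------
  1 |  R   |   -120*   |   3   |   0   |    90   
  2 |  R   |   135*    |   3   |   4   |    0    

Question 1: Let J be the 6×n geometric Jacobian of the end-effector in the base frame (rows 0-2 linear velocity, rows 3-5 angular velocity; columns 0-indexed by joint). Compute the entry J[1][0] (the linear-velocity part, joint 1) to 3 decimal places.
axis z_0 = ẑ; lever o_n−o_0 = (-1.1839,3.9495,5.8284)
cross product → J_v[:, 0] = (-3.9495,-1.1839,0.0000)
J_ω[:, 0] = z_0
entry J[1][0] = -1.1839

-1.184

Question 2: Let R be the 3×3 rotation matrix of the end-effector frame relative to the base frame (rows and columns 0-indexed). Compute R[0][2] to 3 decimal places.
-0.866

End-effector z-axis (col 2 of R) = (-0.8660,0.5000,0.0000)
R[0][2] = -0.8660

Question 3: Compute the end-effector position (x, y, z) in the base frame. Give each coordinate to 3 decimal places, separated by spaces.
after link 1: o_1 = (0.0000, 0.0000, 3.0000)
after link 2: o_2 = (-1.1839, 3.9495, 5.8284)

-1.184 3.949 5.828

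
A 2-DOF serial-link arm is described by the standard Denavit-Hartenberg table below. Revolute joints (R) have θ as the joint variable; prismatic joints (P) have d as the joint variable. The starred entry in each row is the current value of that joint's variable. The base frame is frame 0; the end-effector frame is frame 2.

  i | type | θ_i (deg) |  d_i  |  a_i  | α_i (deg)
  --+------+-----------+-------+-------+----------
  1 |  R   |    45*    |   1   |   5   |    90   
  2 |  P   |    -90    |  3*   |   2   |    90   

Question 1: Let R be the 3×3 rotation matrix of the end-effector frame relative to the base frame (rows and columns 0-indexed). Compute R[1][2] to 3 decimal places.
-0.707

End-effector z-axis (col 2 of R) = (-0.7071,-0.7071,-0.0000)
R[1][2] = -0.7071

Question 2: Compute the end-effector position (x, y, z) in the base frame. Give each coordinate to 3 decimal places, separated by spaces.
after link 1: o_1 = (3.5355, 3.5355, 1.0000)
after link 2: o_2 = (5.6569, 1.4142, -1.0000)

5.657 1.414 -1.000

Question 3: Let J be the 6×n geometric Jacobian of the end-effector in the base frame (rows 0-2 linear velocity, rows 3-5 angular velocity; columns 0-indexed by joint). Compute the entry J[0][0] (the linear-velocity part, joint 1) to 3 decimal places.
axis z_0 = ẑ; lever o_n−o_0 = (5.6569,1.4142,-1.0000)
cross product → J_v[:, 0] = (-1.4142,5.6569,0.0000)
J_ω[:, 0] = z_0
entry J[0][0] = -1.4142

-1.414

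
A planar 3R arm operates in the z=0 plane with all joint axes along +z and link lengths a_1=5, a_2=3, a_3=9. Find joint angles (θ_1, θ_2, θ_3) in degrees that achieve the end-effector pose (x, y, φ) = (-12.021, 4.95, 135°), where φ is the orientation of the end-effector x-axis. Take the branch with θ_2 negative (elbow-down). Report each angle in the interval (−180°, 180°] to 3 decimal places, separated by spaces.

-135.004 -89.997 0.001

wrist centre = target − a_3·(cos φ, sin φ) = (-5.6570, -1.4140)
cos θ_2 = (34.0014−5²−3²)/(2·5·3) = 0.0000; θ_2 = -89.9974° (elbow-down)
β = atan2(-1.4140,-5.6570) = -165.9666°; ψ = atan2(-3.0000,5.0001) = -30.9631°
θ_1 = β − ψ = -135.0035°
θ_3 = φ − θ_1 − θ_2 = 0.0009° (wrapped to (-180°,180°])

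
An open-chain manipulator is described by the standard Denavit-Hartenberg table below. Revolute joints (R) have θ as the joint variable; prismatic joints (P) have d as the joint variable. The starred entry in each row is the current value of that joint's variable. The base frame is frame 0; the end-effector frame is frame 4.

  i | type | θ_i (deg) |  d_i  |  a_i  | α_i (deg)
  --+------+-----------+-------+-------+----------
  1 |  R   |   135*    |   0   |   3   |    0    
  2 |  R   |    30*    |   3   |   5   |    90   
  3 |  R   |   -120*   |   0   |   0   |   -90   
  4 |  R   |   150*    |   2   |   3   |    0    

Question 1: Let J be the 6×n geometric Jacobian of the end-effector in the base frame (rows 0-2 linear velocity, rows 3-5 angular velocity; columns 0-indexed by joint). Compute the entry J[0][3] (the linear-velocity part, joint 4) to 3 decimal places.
axis z_3 = (-0.8365,0.2241,-0.5000); lever o_n−o_3 = (-3.3160,-0.6644,1.2500)
cross product → J_v[:, 3] = (-0.0520,2.7037,1.2990)
J_ω[:, 3] = z_3
entry J[0][3] = -0.0520

-0.052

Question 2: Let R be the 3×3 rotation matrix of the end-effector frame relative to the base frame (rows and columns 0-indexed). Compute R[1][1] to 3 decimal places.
End-effector y-axis (col 1 of R) = (-0.0173,0.9012,0.4330)
R[1][1] = 0.9012

0.901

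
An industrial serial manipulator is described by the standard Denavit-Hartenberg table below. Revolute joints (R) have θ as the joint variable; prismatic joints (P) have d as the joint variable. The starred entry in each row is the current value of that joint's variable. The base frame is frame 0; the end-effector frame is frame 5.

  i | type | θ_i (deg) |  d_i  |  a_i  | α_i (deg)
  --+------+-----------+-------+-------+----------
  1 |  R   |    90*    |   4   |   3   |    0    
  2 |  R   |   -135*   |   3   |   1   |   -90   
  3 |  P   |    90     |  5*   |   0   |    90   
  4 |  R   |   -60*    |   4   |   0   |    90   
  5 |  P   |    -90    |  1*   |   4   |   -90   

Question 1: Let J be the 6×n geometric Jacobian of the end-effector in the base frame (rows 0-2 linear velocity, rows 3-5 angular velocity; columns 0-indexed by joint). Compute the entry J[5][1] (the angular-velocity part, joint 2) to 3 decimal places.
1.000

axis z_1 = (0.0000,0.0000,1.0000); lever o_n−o_1 = (3.8891,2.4749,3.8660)
cross product → J_v[:, 1] = (-2.4749,3.8891,0.0000)
J_ω[:, 1] = z_1
entry J[5][1] = 1.0000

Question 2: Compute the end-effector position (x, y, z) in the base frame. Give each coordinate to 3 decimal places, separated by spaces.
after link 1: o_1 = (0.0000, 3.0000, 4.0000)
after link 2: o_2 = (0.7071, 2.2929, 7.0000)
after link 3: o_3 = (4.2426, 5.8284, 7.0000)
after link 4: o_4 = (7.0711, 3.0000, 7.0000)
after link 5: o_5 = (3.8891, 5.4749, 7.8660)

3.889 5.475 7.866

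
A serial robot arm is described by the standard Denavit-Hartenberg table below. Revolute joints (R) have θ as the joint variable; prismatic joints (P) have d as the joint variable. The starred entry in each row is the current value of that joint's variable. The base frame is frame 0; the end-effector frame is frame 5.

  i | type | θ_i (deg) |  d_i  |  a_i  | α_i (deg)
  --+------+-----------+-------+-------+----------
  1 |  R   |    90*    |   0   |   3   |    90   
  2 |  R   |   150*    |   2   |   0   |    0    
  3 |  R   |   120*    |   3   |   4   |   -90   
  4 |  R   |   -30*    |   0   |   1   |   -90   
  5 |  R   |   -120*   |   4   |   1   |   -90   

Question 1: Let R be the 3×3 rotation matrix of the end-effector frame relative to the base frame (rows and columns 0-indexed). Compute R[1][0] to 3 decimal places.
End-effector x-axis (col 0 of R) = (-0.2500,0.8660,0.4330)
R[1][0] = 0.8660

0.866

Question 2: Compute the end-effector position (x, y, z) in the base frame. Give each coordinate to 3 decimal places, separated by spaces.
after link 1: o_1 = (0.0000, 3.0000, 0.0000)
after link 2: o_2 = (2.0000, 3.0000, 0.0000)
after link 3: o_3 = (5.0000, 3.0000, -4.0000)
after link 4: o_4 = (5.5000, 3.0000, -4.8660)
after link 5: o_5 = (1.7859, 3.8660, -6.4330)

1.786 3.866 -6.433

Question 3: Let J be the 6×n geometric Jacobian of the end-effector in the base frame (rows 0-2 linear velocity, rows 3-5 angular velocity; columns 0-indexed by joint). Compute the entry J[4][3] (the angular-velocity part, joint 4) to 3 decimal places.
axis z_3 = (0.0000,1.0000,-0.0000); lever o_n−o_3 = (-3.2141,0.8660,-2.4330)
cross product → J_v[:, 3] = (-2.4330,0.0000,3.2141)
J_ω[:, 3] = z_3
entry J[4][3] = 1.0000

1.000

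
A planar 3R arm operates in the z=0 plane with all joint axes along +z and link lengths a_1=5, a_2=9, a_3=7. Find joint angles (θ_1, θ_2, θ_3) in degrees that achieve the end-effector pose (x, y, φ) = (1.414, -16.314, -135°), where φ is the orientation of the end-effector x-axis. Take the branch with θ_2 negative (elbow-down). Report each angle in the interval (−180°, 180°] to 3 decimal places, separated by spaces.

-31.505 -44.996 -58.498

wrist centre = target − a_3·(cos φ, sin φ) = (6.3637, -11.3643)
cos θ_2 = (169.6435−5²−9²)/(2·5·9) = 0.7072; θ_2 = -44.9965° (elbow-down)
β = atan2(-11.3643,6.3637) = -60.7521°; ψ = atan2(-6.3636,11.3644) = -29.2470°
θ_1 = β − ψ = -31.5050°
θ_3 = φ − θ_1 − θ_2 = -58.4985° (wrapped to (-180°,180°])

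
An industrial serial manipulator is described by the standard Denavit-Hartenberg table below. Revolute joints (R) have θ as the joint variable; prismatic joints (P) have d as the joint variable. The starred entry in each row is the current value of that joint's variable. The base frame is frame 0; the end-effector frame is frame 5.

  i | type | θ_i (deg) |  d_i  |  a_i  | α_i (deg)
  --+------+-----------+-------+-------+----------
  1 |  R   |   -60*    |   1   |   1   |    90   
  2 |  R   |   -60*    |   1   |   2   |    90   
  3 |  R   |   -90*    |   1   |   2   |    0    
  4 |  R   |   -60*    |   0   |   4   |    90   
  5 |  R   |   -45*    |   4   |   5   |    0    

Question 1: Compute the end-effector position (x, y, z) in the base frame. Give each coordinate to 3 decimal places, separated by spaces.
after link 1: o_1 = (0.5000, -0.8660, 1.0000)
after link 2: o_2 = (0.1340, -2.2321, -0.7321)
after link 3: o_3 = (1.4330, -0.4821, -1.2321)
after link 4: o_4 = (2.2990, 2.0179, 1.7679)
after link 5: o_5 = (1.0954, 0.7100, 7.9194)

1.095 0.710 7.919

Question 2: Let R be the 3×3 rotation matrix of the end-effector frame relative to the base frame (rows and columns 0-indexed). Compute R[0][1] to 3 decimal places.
-0.153

End-effector y-axis (col 1 of R) = (-0.1531,0.9723,0.1768)
R[0][1] = -0.1531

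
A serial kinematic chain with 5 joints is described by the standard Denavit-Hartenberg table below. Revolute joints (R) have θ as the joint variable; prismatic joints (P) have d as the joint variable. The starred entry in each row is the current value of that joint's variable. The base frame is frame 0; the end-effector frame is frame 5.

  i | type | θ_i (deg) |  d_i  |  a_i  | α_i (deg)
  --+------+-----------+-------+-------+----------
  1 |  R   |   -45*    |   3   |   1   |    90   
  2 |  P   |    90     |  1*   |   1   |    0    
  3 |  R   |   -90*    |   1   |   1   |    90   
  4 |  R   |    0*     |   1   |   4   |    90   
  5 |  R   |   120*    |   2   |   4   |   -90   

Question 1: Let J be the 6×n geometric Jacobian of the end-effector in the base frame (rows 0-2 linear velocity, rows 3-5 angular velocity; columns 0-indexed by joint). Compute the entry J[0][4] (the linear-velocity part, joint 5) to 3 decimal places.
axis z_4 = (0.7071,0.7071,-0.0000); lever o_n−o_4 = (0.0000,2.8284,-3.4641)
cross product → J_v[:, 4] = (-2.4495,2.4495,2.0000)
J_ω[:, 4] = z_4
entry J[0][4] = -2.4495

-2.449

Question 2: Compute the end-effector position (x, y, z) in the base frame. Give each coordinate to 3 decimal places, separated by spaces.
2.828 -2.828 -0.464

after link 1: o_1 = (0.7071, -0.7071, 3.0000)
after link 2: o_2 = (0.0000, -1.4142, 4.0000)
after link 3: o_3 = (0.0000, -2.8284, 4.0000)
after link 4: o_4 = (2.8284, -5.6569, 3.0000)
after link 5: o_5 = (2.8284, -2.8284, -0.4641)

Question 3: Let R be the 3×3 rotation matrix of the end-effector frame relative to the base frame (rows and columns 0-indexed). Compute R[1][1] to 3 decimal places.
End-effector y-axis (col 1 of R) = (-0.7071,-0.7071,0.0000)
R[1][1] = -0.7071

-0.707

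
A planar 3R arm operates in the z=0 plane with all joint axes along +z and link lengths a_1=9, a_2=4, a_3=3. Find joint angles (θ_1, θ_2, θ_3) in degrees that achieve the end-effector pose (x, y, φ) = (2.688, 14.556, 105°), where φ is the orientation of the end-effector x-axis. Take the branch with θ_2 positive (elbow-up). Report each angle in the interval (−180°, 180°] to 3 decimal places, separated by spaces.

60.003 44.994 0.002

wrist centre = target − a_3·(cos φ, sin φ) = (3.4645, 11.6582)
cos θ_2 = (147.9166−9²−4²)/(2·9·4) = 0.7072; θ_2 = 44.9945° (elbow-up)
β = atan2(11.6582,3.4645) = 73.4497°; ψ = atan2(2.8282,11.8287) = 13.4466°
θ_1 = β − ψ = 60.0031°
θ_3 = φ − θ_1 − θ_2 = 0.0024° (wrapped to (-180°,180°])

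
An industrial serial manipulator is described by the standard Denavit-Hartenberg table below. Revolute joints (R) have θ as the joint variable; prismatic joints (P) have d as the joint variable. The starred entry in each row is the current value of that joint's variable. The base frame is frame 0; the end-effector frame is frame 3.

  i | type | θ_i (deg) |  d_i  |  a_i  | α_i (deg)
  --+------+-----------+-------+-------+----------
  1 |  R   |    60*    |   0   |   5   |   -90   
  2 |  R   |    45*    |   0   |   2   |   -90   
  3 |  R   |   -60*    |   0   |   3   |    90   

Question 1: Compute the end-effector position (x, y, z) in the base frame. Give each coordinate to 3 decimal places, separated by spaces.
1.487 7.772 -2.475

after link 1: o_1 = (2.5000, 4.3301, 0.0000)
after link 2: o_2 = (3.2071, 5.5549, -1.4142)
after link 3: o_3 = (1.4874, 7.7725, -2.4749)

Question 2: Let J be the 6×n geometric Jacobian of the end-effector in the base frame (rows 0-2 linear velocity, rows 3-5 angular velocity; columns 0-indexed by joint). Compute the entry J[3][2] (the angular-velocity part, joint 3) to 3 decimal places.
axis z_2 = (-0.3536,-0.6124,-0.7071); lever o_n−o_2 = (-1.7197,2.2176,-1.0607)
cross product → J_v[:, 2] = (2.2176,0.8410,-1.8371)
J_ω[:, 2] = z_2
entry J[3][2] = -0.3536

-0.354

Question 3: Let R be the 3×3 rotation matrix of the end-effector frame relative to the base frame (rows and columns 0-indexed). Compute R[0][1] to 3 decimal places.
-0.354

End-effector y-axis (col 1 of R) = (-0.3536,-0.6124,-0.7071)
R[0][1] = -0.3536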